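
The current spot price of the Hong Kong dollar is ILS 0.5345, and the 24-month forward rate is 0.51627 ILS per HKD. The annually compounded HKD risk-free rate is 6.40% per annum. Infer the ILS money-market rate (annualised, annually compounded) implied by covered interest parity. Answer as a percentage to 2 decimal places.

T = 2 years.
By CIP, F/S equals the ILS-to-HKD growth ratio: 0.51627/0.5345 = 0.9658934.
The HKD side grows by (1 + 0.0640)^2 = 1.132096.
That pins the ILS growth at 1.0934841.
Annualise: 1.0934841^(1/2) − 1 = 0.045698 = 4.57%.

4.57%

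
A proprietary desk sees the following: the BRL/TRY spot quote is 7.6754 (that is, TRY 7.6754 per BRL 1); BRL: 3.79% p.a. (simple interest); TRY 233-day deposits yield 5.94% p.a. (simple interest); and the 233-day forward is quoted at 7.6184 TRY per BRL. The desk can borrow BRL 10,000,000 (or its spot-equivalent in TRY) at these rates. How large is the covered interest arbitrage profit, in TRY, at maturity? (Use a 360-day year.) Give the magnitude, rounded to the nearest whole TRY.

TRY 1,652,035

T = 233/360 years.
Route A — deposit BRL, sell forward: 10,000,000 × 1.0245297222 × 7.6184 = TRY 78,052,772.36.
Route B — convert at spot, deposit TRY: 10,000,000 × 7.6754 × 1.038445 = TRY 79,704,807.53.
The quoted forward undervalues BRL, so borrow BRL, convert to TRY at spot, deposit the TRY at 5.94%, and buy BRL forward at 7.6184 to cover the loan.
Profit = 79,704,807.53 − 78,052,772.36 = TRY 1,652,035.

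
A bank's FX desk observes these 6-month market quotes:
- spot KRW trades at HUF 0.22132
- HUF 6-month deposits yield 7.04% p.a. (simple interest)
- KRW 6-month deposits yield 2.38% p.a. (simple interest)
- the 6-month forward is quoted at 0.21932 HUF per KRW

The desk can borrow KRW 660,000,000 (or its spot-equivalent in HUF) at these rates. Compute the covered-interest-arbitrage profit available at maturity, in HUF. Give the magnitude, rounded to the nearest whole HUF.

HUF 4,739,167

T = 6/12 years.
Keep in KRW, deliver into the forward: 660,000,000·1.011900·0.21932 = HUF 146,473,739.28.
Swap to HUF now, deposit: 660,000,000·0.22132·1.035200 = HUF 151,212,906.24.
The quoted forward undervalues KRW, so borrow KRW, convert to HUF at spot, deposit the HUF at 7.04%, and buy KRW forward at 0.21932 to cover the loan.
The gap between the two covered legs is HUF 4,739,167.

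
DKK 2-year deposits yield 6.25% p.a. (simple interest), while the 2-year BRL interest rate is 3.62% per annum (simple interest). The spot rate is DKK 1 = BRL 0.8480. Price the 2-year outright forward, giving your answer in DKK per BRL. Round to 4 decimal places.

T = 2 years.
BRL growth factor: 1 + 0.0362×2 = 1.072400.
DKK accumulates by 1 + 0.0625×2 = 1.125000.
Forward (BRL per DKK) = 0.848 × 1.072400 / 1.125000 = 0.8083513.
Quoted the other way: 1/0.8083513 = 1.2371 DKK per BRL.

1.2371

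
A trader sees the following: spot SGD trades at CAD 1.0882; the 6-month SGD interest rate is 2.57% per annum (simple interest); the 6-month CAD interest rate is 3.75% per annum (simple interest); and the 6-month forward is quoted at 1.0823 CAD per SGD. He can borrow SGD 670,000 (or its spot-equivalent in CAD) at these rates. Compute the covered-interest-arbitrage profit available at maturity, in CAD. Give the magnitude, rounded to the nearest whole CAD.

CAD 8,305

T = 6/12 years.
Route A — deposit SGD, sell forward: 670,000 × 1.012850 × 1.0823 = CAD 734,459.06.
Route B — convert at spot, deposit CAD: 670,000 × 1.0882 × 1.018750 = CAD 742,764.51.
The quoted forward undervalues SGD, so borrow SGD, convert to CAD at spot, deposit the CAD at 3.75%, and buy SGD forward at 1.0823 to cover the loan.
Profit = 742,764.51 − 734,459.06 = CAD 8,305.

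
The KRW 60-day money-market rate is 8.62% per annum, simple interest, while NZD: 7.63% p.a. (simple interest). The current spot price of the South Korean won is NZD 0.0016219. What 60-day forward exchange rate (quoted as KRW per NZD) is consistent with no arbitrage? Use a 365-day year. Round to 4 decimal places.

617.5518

T = 60/365 years.
NZD growth factor: 1 + 0.0763×60/365 = 1.012542466.
KRW growth factor: 1 + 0.0862×60/365 = 1.014169863.
So F = 0.0016219 × 1.012542466 / 1.014169863 = 0.00161929740 (NZD/KRW).
Invert for KRW per NZD: 1 / 0.00161929740 = 617.5518.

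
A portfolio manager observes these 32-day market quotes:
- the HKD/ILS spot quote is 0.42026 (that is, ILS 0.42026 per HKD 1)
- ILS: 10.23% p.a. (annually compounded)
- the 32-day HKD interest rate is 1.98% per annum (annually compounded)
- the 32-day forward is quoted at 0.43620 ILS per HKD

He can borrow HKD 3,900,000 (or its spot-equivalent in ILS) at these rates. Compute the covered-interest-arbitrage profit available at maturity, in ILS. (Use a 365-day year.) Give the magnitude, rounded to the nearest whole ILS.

T = 32/365 years.
Keep in HKD, deliver into the forward: 3,900,000·1.001720407·0.43620 = ILS 1,704,106.72.
Swap to ILS now, deposit: 3,900,000·0.42026·1.008575644 = ILS 1,653,069.60.
The quoted forward overvalues HKD, so borrow ILS, buy HKD at spot, deposit the HKD at 1.98%, and sell the proceeds forward at 0.43620.
The gap between the two covered legs is ILS 51,037.

ILS 51,037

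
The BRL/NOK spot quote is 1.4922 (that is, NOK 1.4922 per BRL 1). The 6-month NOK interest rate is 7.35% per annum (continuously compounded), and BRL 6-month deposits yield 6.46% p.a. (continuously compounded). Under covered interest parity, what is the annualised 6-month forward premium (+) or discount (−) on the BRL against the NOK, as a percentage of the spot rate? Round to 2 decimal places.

T = 6/12 years.
CIP forward (NOK per BRL) = 1.4922 × 1.0374336/1.0328273 = 1.4988551.
(F − S)/S ÷ T = (1.4988551 − 1.4922)/1.4922/(6/12) = 0.008920 → 0.89%.

+0.89%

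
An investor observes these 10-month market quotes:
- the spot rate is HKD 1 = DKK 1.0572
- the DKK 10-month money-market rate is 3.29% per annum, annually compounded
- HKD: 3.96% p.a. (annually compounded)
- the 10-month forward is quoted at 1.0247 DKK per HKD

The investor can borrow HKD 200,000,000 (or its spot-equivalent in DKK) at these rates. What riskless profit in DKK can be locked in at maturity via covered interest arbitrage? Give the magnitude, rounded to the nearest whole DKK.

DKK 5,540,248

T = 10/12 years.
Route A — deposit HKD, sell forward: 200,000,000 × 1.03289274197 × 1.0247 = DKK 211,681,038.54.
Route B — convert at spot, deposit DKK: 200,000,000 × 1.0572 × 1.02734244424 = DKK 217,221,286.41.
The quoted forward undervalues HKD, so borrow HKD, convert to DKK at spot, deposit the DKK at 3.29%, and buy HKD forward at 1.0247 to cover the loan.
The gap between the two covered legs is DKK 5,540,248.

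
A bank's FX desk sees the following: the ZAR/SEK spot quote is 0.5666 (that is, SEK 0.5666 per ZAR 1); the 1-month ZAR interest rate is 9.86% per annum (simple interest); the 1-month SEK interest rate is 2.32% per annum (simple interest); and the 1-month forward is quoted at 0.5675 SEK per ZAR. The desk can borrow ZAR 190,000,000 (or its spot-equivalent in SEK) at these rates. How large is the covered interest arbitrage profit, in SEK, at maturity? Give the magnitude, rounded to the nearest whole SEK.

SEK 848,831

T = 1/12 years.
Route A — deposit ZAR, sell forward: 190,000,000 × 1.00821666667 × 0.5675 = SEK 108,710,962.08.
Route B — convert at spot, deposit SEK: 190,000,000 × 0.5666 × 1.00193333333 = SEK 107,862,131.07.
The quoted forward overvalues ZAR, so borrow SEK, buy ZAR at spot, deposit the ZAR at 9.86%, and sell the proceeds forward at 0.5675.
Profit = 108,710,962.08 − 107,862,131.07 = SEK 848,831.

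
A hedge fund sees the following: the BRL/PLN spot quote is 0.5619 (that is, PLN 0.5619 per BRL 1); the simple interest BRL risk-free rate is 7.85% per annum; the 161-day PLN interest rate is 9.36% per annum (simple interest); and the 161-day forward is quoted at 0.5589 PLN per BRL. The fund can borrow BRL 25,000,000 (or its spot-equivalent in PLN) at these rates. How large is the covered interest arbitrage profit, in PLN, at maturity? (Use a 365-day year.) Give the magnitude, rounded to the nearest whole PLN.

PLN 171,161

T = 161/365 years.
Route A — deposit BRL, sell forward: 25,000,000 × 1.0346260274 × 0.5589 = PLN 14,456,312.17.
Route B — convert at spot, deposit PLN: 25,000,000 × 0.5619 × 1.0412865753 = PLN 14,627,473.17.
The quoted forward undervalues BRL, so borrow BRL, convert to PLN at spot, deposit the PLN at 9.36%, and buy BRL forward at 0.5589 to cover the loan.
Arbitrage profit = |14,456,312.17 − 14,627,473.17| = PLN 171,161.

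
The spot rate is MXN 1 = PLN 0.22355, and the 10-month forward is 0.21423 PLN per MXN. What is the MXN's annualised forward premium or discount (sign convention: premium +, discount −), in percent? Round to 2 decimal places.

T = 10/12 years.
MXN trades forward at -4.16909% vs spot over the period.
Annualise by dividing by T: -0.0416909 / (10/12) = -0.050029 → -5.00%.

-5.00%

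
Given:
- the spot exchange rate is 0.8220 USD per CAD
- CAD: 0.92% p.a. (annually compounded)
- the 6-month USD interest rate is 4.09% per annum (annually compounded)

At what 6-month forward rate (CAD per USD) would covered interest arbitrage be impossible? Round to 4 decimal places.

T = 6/12 years.
USD accumulates by (1 + 0.0409)^(6/12) = 1.0202451.
Growth of 1 CAD over T: (1 + 0.0092)^(6/12) = 1.0045895.
CIP: F = S · (grow USD)/(grow CAD) = 0.822 × 1.0202451/1.0045895 = 0.8348101 USD per CAD.
Invert for CAD per USD: 1 / 0.8348101 = 1.1979.

1.1979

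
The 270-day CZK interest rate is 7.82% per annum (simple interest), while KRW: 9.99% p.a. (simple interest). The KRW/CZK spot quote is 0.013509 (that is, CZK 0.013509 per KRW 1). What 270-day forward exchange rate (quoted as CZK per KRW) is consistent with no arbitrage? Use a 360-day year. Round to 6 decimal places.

T = 270/360 years.
CZK accumulates by 1 + 0.0782×270/360 = 1.058650.
KRW accumulates by 1 + 0.0999×270/360 = 1.074925.
Forward (CZK per KRW) = 0.013509 × 1.058650 / 1.074925 = 0.01330447.

0.013304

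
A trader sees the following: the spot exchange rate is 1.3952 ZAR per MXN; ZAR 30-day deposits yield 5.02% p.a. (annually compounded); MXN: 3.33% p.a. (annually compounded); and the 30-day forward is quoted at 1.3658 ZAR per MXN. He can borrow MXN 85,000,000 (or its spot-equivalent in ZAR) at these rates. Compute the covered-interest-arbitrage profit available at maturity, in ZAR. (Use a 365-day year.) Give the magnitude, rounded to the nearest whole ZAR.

T = 30/365 years.
Keep in MXN, deliver into the forward: 85,000,000·1.00269603031·1.3658 = ZAR 116,405,990.25.
Swap to ZAR now, deposit: 85,000,000·1.3952·1.004033919 = ZAR 119,070,390.52.
The quoted forward undervalues MXN, so borrow MXN, convert to ZAR at spot, deposit the ZAR at 5.02%, and buy MXN forward at 1.3658 to cover the loan.
The gap between the two covered legs is ZAR 2,664,400.

ZAR 2,664,400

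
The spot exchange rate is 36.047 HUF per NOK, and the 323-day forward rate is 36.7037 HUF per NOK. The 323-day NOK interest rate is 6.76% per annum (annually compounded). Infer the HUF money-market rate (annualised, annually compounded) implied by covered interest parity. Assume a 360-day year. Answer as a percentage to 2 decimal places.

8.93%

T = 323/360 years.
By CIP, F/S equals the HUF-to-NOK growth ratio: 36.7037/36.047 = 1.0182179.
The NOK side grows by (1 + 0.0676)^(323/360) = 1.0604466.
So the HUF growth factor = 1.0797657.
Annualise: 1.0797657^(360/323) − 1 = 0.089300 = 8.93%.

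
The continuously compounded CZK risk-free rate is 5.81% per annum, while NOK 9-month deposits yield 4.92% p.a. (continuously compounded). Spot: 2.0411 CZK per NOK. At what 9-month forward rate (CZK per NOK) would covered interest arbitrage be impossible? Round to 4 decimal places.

T = 9/12 years.
Growth of 1 CZK over T: e^(0.0581×9/12) = 1.0445383.
NOK accumulates by e^(0.0492×9/12) = 1.0375893.
CIP: F = S · (grow CZK)/(grow NOK) = 2.0411 × 1.0445383/1.0375893 = 2.054770 CZK per NOK.

2.0548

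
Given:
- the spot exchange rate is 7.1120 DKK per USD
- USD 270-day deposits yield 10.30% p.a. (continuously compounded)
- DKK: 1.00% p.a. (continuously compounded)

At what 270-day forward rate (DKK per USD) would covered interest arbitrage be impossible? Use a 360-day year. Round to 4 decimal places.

T = 270/360 years.
DKK growth factor: e^(0.0100×270/360) = 1.0075282.
Growth of 1 USD over T: e^(0.1030×270/360) = 1.0803121.
CIP: F = S · (grow DKK)/(grow USD) = 7.112 × 1.0075282/1.0803121 = 6.632843 DKK per USD.

6.6328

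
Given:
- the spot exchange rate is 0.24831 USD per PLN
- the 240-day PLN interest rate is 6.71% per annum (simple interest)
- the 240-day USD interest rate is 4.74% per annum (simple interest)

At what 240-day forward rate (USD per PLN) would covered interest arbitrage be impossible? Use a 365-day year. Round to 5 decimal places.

0.24523

T = 240/365 years.
USD growth factor: 1 + 0.0474×240/365 = 1.0311671.
PLN growth factor: 1 + 0.0671×240/365 = 1.0441205.
Forward (USD per PLN) = 0.24831 × 1.0311671 / 1.0441205 = 0.2452295.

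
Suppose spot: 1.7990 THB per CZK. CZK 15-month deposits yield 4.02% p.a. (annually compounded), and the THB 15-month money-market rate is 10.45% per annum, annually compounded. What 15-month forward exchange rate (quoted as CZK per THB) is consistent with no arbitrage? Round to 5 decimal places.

T = 15/12 years.
THB accumulates by (1 + 0.1045)^(15/12) = 1.1322886.
CZK accumulates by (1 + 0.0402)^(15/12) = 1.050500.
Forward (THB per CZK) = 1.799 × 1.1322886 / 1.050500 = 1.939064.
Invert for CZK per THB: 1 / 1.939064 = 0.51571.

0.51571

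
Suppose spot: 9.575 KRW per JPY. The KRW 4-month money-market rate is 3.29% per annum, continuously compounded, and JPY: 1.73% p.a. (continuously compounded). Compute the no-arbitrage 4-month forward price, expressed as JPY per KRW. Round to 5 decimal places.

0.10390

T = 4/12 years.
KRW growth factor: e^(0.0329×4/12) = 1.011027.
Growth of 1 JPY over T: e^(0.0173×4/12) = 1.0057833.
CIP: F = S · (grow KRW)/(grow JPY) = 9.575 × 1.011027/1.0057833 = 9.624920 KRW per JPY.
Quoted the other way: 1/9.624920 = 0.10390 JPY per KRW.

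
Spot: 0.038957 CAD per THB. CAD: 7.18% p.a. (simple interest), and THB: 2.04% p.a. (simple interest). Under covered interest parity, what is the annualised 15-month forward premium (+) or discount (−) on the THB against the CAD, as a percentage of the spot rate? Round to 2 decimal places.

+5.01%

T = 15/12 years.
No-arbitrage forward: 0.038957 × 1.089750 / 1.025500 = 0.041397748 CAD/THB.
(F − S)/S ÷ T = (0.041397748 − 0.038957)/0.038957/(15/12) = 0.050122 → 5.01%.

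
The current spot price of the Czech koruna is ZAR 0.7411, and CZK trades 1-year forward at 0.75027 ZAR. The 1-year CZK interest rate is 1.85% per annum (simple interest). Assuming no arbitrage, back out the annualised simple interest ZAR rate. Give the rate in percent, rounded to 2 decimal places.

T = 1 year.
F/S = 0.75027/0.7411 = 1.0123735 = (growth of ZAR) / (growth of CZK).
CZK growth factor: 1 + 0.0185×1 = 1.018500.
So the ZAR growth factor = 1.0311024.
(1.0311024 − 1)/T = 0.031102, i.e. 3.11%.

3.11%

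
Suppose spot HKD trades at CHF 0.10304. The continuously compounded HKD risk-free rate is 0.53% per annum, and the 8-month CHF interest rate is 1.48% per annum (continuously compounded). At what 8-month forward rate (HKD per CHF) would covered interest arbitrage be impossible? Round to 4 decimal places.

T = 8/12 years.
CHF accumulates by e^(0.0148×8/12) = 1.0099155.
HKD accumulates by e^(0.0053×8/12) = 1.0035396.
So F = 0.10304 × 1.0099155 / 1.0035396 = 0.1036947 (CHF/HKD).
Invert for HKD per CHF: 1 / 0.1036947 = 9.6437.

9.6437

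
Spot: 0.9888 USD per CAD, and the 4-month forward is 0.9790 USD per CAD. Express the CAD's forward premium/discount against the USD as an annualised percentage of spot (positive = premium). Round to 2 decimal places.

T = 4/12 years.
(F − S)/S = (0.9790 − 0.9888)/0.9888 = -0.0099110.
Per annum: -0.0099110 / (4/12) = -0.029733 = -2.97%.

-2.97%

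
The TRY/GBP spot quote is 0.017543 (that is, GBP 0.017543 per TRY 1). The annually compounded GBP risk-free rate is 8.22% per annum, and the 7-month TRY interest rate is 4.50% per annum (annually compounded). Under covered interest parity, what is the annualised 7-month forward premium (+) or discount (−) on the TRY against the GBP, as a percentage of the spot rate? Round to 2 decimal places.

+3.53%

T = 7/12 years.
No-arbitrage forward: 0.017543 × 1.0471592 / 1.026009 = 0.017904632 GBP/TRY.
(F − S)/S ÷ T = (0.017904632 − 0.017543)/0.017543/(7/12) = 0.035338 → 3.53%.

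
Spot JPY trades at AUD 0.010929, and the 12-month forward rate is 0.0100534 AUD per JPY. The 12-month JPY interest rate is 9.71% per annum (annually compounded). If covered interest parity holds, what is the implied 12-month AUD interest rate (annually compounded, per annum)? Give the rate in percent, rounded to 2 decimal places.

T = 1 year.
CIP gives F = S · g_AUD/g_JPY, so g_AUD/g_JPY = 0.0100534/0.010929 = 0.9198829.
JPY growth factor: (1 + 0.0971)^1 = 1.097100.
Hence g_AUD = 1.0092035.
Annualise: 1.0092035^(1/1) − 1 = 0.009203 = 0.92%.

0.92%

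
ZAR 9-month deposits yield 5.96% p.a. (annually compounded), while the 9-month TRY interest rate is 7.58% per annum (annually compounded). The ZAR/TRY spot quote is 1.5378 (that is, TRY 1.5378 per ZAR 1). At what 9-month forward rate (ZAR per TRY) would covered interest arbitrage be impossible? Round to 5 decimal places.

0.64292

T = 9/12 years.
TRY growth factor: (1 + 0.0758)^(9/12) = 1.0563277.
ZAR growth factor: (1 + 0.0596)^(9/12) = 1.044375.
Forward (TRY per ZAR) = 1.5378 × 1.0563277 / 1.044375 = 1.555400.
Invert for ZAR per TRY: 1 / 1.555400 = 0.64292.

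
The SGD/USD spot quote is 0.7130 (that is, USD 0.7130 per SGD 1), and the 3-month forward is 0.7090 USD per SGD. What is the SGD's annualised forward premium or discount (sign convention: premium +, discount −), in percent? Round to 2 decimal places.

T = 3/12 years.
(F − S)/S = (0.7090 − 0.713)/0.713 = -0.0056101.
Per annum: -0.0056101 / (3/12) = -0.022440 = -2.24%.

-2.24%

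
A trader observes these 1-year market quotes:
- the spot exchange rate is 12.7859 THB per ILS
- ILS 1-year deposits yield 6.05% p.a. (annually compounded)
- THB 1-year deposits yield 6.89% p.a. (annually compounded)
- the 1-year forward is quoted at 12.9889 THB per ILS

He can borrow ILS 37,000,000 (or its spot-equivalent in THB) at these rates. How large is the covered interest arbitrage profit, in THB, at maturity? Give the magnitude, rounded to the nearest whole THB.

T = 1 year.
Keep in ILS, deliver into the forward: 37,000,000·1.060500·12.9889 = THB 509,664,952.65.
Swap to THB now, deposit: 37,000,000·12.7859·1.068900 = THB 505,673,394.87.
The quoted forward overvalues ILS, so borrow THB, buy ILS at spot, deposit the ILS at 6.05%, and sell the proceeds forward at 12.9889.
The gap between the two covered legs is THB 3,991,558.

THB 3,991,558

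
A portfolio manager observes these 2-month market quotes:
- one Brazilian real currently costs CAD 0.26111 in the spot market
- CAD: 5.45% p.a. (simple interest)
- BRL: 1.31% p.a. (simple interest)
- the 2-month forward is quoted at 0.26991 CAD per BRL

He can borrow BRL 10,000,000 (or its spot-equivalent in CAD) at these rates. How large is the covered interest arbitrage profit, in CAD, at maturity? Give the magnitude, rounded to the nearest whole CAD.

CAD 70,176

T = 2/12 years.
Route A — deposit BRL, sell forward: 10,000,000 × 1.002183333 × 0.26991 = CAD 2,704,993.03.
Route B — convert at spot, deposit CAD: 10,000,000 × 0.26111 × 1.009083333 = CAD 2,634,817.49.
The quoted forward overvalues BRL, so borrow CAD, buy BRL at spot, deposit the BRL at 1.31%, and sell the proceeds forward at 0.26991.
Profit = 2,704,993.03 − 2,634,817.49 = CAD 70,176.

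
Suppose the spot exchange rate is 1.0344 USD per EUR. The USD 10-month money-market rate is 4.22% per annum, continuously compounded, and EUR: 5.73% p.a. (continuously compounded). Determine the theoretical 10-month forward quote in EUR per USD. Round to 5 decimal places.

0.97899

T = 10/12 years.
USD accumulates by e^(0.0422×10/12) = 1.0357923.
EUR accumulates by e^(0.0573×10/12) = 1.0489084.
So F = 1.0344 × 1.0357923 / 1.0489084 = 1.021465 (USD/EUR).
Quoted the other way: 1/1.021465 = 0.97899 EUR per USD.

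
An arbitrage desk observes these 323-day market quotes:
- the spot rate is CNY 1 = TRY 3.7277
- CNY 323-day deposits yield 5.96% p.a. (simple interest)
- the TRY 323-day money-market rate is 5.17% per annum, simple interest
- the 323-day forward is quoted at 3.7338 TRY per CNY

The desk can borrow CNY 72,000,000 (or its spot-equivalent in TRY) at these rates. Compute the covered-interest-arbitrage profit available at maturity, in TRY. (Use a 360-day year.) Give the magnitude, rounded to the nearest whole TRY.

T = 323/360 years.
Route A — deposit CNY, sell forward: 72,000,000 × 1.05347444444 × 3.7338 = TRY 283,209,327.41.
Route B — convert at spot, deposit TRY: 72,000,000 × 3.7277 × 1.04638638889 = TRY 280,844,247.01.
The quoted forward overvalues CNY, so borrow TRY, buy CNY at spot, deposit the CNY at 5.96%, and sell the proceeds forward at 3.7338.
Arbitrage profit = |283,209,327.41 − 280,844,247.01| = TRY 2,365,080.

TRY 2,365,080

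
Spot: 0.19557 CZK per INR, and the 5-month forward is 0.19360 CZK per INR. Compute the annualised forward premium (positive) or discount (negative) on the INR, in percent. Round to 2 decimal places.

T = 5/12 years.
Period premium: (0.19360 − 0.19557)/0.19557 = -0.0100731.
Per annum: -0.0100731 / (5/12) = -0.024175 = -2.42%.

-2.42%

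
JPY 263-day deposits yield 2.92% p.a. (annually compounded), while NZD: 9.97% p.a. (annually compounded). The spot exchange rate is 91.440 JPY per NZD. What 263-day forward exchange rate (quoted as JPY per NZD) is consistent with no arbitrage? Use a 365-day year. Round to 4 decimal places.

T = 263/365 years.
JPY growth factor: (1 + 0.0292)^(263/365) = 1.02095521.
Growth of 1 NZD over T: (1 + 0.0997)^(263/365) = 1.07087815.
So F = 91.44 × 1.02095521 / 1.07087815 = 87.177187 (JPY/NZD).

87.1772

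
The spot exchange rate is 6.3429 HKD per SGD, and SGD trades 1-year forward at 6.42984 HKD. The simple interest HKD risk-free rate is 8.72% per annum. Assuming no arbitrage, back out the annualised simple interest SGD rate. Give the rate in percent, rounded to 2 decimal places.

T = 1 year.
F/S = 6.42984/6.3429 = 1.0137067 = (growth of HKD) / (growth of SGD).
The HKD side grows by 1 + 0.0872×1 = 1.087200.
So the SGD growth factor = 1.0724996.
r = (1.0724996 − 1)/1 = 0.072500 → 7.25%.

7.25%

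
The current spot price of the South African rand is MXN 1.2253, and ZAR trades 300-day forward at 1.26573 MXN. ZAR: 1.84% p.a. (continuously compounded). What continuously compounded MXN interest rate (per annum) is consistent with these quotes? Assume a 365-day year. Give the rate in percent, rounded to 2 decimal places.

5.79%

T = 300/365 years.
CIP gives F = S · g_MXN/g_ZAR, so g_MXN/g_ZAR = 1.26573/1.2253 = 1.0329960.
The ZAR side grows by e^(0.0184×300/365) = 1.0152382.
So the MXN growth factor = 1.048737.
Take logs: ln 1.048737 / (300/365) = 0.057897, so 5.79%.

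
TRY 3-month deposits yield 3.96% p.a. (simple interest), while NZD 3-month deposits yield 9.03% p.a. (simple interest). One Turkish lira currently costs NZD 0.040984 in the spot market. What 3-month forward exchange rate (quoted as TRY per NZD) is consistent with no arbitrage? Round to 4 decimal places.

24.0973

T = 3/12 years.
NZD accumulates by 1 + 0.0903×3/12 = 1.022575.
Growth of 1 TRY over T: 1 + 0.0396×3/12 = 1.009900.
CIP: F = S · (grow NZD)/(grow TRY) = 0.040984 × 1.022575/1.009900 = 0.041498380 NZD per TRY.
Invert for TRY per NZD: 1 / 0.041498380 = 24.0973.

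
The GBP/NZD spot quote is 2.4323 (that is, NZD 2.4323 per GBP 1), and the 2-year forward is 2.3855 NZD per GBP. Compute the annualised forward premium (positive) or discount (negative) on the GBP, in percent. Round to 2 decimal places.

-0.96%

T = 2 years.
GBP trades forward at -1.92410% vs spot over the period.
×(1/T) gives -0.96% p.a.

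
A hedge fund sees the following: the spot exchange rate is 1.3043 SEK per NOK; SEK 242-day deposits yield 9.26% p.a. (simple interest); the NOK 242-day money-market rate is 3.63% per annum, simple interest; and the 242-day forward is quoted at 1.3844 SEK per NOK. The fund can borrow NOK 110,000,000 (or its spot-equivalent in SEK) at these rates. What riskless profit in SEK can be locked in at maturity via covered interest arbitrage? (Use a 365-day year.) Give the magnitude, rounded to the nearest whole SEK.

SEK 3,667,545

T = 242/365 years.
Invest the NOK and cover forward: 110,000,000 × 1.02406739726 × 1.3844 = SEK 155,949,079.52.
Convert at spot and invest in SEK: 110,000,000 × 1.3043 × 1.06139506849 = SEK 152,281,534.66.
The quoted forward overvalues NOK, so borrow SEK, buy NOK at spot, deposit the NOK at 3.63%, and sell the proceeds forward at 1.3844.
The gap between the two covered legs is SEK 3,667,545.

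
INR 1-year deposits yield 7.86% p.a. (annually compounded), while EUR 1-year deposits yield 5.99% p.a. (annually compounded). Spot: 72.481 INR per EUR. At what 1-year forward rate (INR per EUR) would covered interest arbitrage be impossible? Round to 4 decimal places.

73.7598

T = 1 year.
INR accumulates by (1 + 0.0786)^1 = 1.078600.
Growth of 1 EUR over T: (1 + 0.0599)^1 = 1.059900.
Forward (INR per EUR) = 72.481 × 1.078600 / 1.059900 = 73.759795.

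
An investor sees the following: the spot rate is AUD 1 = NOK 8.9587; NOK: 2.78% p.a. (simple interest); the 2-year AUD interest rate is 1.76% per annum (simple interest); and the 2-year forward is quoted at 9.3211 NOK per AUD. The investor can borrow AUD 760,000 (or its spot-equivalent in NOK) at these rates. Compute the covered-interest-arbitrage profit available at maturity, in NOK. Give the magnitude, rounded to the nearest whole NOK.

NOK 146,223

T = 2 years.
Keep in AUD, deliver into the forward: 760,000·1.035200·9.3211 = NOK 7,333,394.07.
Swap to NOK now, deposit: 760,000·8.9587·1.055600 = NOK 7,187,170.83.
The quoted forward overvalues AUD, so borrow NOK, buy AUD at spot, deposit the AUD at 1.76%, and sell the proceeds forward at 9.3211.
The gap between the two covered legs is NOK 146,223.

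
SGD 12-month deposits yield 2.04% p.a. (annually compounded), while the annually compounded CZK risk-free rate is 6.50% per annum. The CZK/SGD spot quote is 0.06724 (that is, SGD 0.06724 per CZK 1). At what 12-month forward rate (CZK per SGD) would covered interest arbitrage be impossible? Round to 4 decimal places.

T = 1 year.
SGD growth factor: (1 + 0.0204)^1 = 1.020400.
CZK accumulates by (1 + 0.0650)^1 = 1.065000.
So F = 0.06724 × 1.020400 / 1.065000 = 0.064424128 (SGD/CZK).
Invert for CZK per SGD: 1 / 0.064424128 = 15.5221.

15.5221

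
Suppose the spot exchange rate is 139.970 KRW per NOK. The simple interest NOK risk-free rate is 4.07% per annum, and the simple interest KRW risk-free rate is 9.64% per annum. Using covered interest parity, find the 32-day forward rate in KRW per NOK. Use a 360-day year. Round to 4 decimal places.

140.6605

T = 32/360 years.
Growth of 1 KRW over T: 1 + 0.0964×32/360 = 1.008568889.
NOK growth factor: 1 + 0.0407×32/360 = 1.003617778.
Forward (KRW per NOK) = 139.97 × 1.008568889 / 1.003617778 = 140.660509.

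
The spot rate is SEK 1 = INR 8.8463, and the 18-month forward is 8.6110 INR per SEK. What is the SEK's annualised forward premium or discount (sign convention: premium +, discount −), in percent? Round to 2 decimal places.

T = 18/12 years.
(F − S)/S = (8.6110 − 8.8463)/8.8463 = -0.0265987.
×(1/T) gives -1.77% p.a.

-1.77%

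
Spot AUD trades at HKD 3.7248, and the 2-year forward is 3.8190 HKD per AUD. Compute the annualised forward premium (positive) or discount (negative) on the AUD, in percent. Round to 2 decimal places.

T = 2 years.
(F − S)/S = (3.8190 − 3.7248)/3.7248 = 0.0252899.
×(1/T) gives 1.26% p.a.

+1.26%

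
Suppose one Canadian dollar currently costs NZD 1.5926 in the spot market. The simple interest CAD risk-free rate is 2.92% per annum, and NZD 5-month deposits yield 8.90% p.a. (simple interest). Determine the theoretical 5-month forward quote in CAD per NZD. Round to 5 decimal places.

0.61282

T = 5/12 years.
Growth of 1 NZD over T: 1 + 0.0890×5/12 = 1.0370833.
CAD growth factor: 1 + 0.0292×5/12 = 1.0121667.
So F = 1.5926 × 1.0370833 / 1.0121667 = 1.631805 (NZD/CAD).
Invert for CAD per NZD: 1 / 1.631805 = 0.61282.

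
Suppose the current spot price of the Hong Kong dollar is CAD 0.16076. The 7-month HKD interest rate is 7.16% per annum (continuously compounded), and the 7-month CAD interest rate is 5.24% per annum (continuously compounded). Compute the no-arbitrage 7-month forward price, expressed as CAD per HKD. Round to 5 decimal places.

T = 7/12 years.
CAD accumulates by e^(0.0524×7/12) = 1.0310386.
HKD growth factor: e^(0.0716×7/12) = 1.0426512.
CIP: F = S · (grow CAD)/(grow HKD) = 0.16076 × 1.0310386/1.0426512 = 0.1589695 CAD per HKD.

0.15897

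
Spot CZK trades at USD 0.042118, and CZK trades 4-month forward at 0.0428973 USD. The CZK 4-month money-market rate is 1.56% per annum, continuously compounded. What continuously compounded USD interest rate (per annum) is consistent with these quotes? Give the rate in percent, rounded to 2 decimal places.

7.06%

T = 4/12 years.
F/S = 0.0428973/0.042118 = 1.0185028 = (growth of USD) / (growth of CZK).
CZK growth factor: e^(0.0156×4/12) = 1.0052135.
That pins the USD growth at 1.0238128.
r = ln(1.0238128)/(4/12) = 0.070601 → 7.06%.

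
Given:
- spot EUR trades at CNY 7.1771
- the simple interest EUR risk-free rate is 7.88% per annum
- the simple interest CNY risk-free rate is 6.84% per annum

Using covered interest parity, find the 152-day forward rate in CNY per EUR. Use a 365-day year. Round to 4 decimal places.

7.1470

T = 152/365 years.
CNY growth factor: 1 + 0.0684×152/365 = 1.0284844.
Growth of 1 EUR over T: 1 + 0.0788×152/365 = 1.0328153.
CIP: F = S · (grow CNY)/(grow EUR) = 7.1771 × 1.0284844/1.0328153 = 7.147004 CNY per EUR.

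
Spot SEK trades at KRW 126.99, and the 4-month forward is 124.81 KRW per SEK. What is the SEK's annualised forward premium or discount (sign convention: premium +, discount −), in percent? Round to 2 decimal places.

-5.15%

T = 4/12 years.
(F − S)/S = (124.81 − 126.99)/126.99 = -0.0171667.
×(1/T) gives -5.15% p.a.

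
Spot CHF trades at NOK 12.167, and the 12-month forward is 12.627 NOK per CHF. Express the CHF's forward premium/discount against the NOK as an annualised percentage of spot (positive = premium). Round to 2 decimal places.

+3.78%

T = 1 year.
CHF trades forward at +3.78072% vs spot over the period.
Per annum: 0.0378072 / 1 = 0.037807 = 3.78%.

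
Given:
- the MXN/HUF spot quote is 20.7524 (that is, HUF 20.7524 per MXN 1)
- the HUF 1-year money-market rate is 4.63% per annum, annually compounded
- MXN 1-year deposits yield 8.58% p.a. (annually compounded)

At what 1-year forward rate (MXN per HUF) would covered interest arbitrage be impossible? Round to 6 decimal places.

0.050006

T = 1 year.
Growth of 1 HUF over T: (1 + 0.0463)^1 = 1.046300.
Growth of 1 MXN over T: (1 + 0.0858)^1 = 1.085800.
So F = 20.7524 × 1.046300 / 1.085800 = 19.99745 (HUF/MXN).
Quoted the other way: 1/19.99745 = 0.050006 MXN per HUF.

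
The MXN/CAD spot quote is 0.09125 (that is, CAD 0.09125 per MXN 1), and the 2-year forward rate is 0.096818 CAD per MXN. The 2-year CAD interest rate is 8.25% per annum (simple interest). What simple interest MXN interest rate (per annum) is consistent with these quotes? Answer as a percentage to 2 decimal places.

T = 2 years.
F/S = 0.096818/0.09125 = 1.0610192 = (growth of CAD) / (growth of MXN).
CAD growth factor: 1 + 0.0825×2 = 1.165000.
That pins the MXN growth at 1.0980009.
(1.0980009 − 1)/T = 0.049000, i.e. 4.90%.

4.90%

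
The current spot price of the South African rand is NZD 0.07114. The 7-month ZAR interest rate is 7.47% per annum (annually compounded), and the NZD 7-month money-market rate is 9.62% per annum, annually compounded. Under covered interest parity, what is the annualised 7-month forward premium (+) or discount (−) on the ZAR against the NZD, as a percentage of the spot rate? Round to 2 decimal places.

+1.99%

T = 7/12 years.
No-arbitrage forward: 0.07114 × 1.0550403 / 1.0429198 = 0.07196677 NZD/ZAR.
(F − S)/S ÷ T = (0.07196677 − 0.07114)/0.07114/(7/12) = 0.019923 → 1.99%.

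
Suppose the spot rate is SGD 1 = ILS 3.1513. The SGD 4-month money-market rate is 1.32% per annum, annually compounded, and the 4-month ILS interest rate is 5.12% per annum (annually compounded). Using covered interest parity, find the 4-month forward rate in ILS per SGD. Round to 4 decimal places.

3.1902

T = 4/12 years.
ILS accumulates by (1 + 0.0512)^(4/12) = 1.0167834.
SGD accumulates by (1 + 0.0132)^(4/12) = 1.0043808.
Forward (ILS per SGD) = 3.1513 × 1.0167834 / 1.0043808 = 3.190214.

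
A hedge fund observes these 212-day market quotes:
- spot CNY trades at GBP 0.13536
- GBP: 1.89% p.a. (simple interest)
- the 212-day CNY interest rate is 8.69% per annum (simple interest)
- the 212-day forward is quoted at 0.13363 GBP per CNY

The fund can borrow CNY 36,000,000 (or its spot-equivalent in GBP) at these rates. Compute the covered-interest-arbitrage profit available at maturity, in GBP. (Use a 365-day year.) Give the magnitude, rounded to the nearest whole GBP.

T = 212/365 years.
Invest the CNY and cover forward: 36,000,000 × 1.050473425 × 0.13363 = GBP 5,053,491.50.
Convert at spot and invest in GBP: 36,000,000 × 0.13536 × 1.010977534 = GBP 4,926,453.08.
The quoted forward overvalues CNY, so borrow GBP, buy CNY at spot, deposit the CNY at 8.69%, and sell the proceeds forward at 0.13363.
Profit = 5,053,491.50 − 4,926,453.08 = GBP 127,038.

GBP 127,038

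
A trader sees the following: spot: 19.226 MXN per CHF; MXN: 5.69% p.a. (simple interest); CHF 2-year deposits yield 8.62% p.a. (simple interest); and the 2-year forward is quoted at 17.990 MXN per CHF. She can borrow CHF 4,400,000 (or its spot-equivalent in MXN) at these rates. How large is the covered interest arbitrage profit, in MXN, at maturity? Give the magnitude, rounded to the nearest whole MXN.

T = 2 years.
Route A — deposit CHF, sell forward: 4,400,000 × 1.172400 × 17.990 = MXN 92,802,494.40.
Route B — convert at spot, deposit MXN: 4,400,000 × 19.226 × 1.113800 = MXN 94,221,242.72.
The quoted forward undervalues CHF, so borrow CHF, convert to MXN at spot, deposit the MXN at 5.69%, and buy CHF forward at 17.990 to cover the loan.
Profit = 94,221,242.72 − 92,802,494.40 = MXN 1,418,748.

MXN 1,418,748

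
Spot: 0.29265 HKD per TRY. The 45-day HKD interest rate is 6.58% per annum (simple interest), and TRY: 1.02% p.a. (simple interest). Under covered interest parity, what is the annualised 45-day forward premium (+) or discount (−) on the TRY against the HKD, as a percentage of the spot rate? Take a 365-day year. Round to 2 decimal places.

T = 45/365 years.
F = S · g_HKD/g_TRY = 0.29265 × 1.0081123/1.0012575 = 0.29465354.
(F − S)/S ÷ T = (0.29465354 − 0.29265)/0.29265/(45/365) = 0.055530 → 5.55%.

+5.55%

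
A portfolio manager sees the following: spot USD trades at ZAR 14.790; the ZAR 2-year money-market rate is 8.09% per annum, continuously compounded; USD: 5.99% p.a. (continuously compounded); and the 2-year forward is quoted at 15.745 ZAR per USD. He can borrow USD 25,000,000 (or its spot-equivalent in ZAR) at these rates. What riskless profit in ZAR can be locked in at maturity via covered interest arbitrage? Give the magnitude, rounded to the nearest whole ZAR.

ZAR 9,034,817

T = 2 years.
Route A — deposit USD, sell forward: 25,000,000 × 1.12727137476 × 15.745 = ZAR 443,722,194.89.
Route B — convert at spot, deposit ZAR: 25,000,000 × 14.790 × 1.17562509279 = ZAR 434,687,378.06.
The quoted forward overvalues USD, so borrow ZAR, buy USD at spot, deposit the USD at 5.99%, and sell the proceeds forward at 15.745.
The gap between the two covered legs is ZAR 9,034,817.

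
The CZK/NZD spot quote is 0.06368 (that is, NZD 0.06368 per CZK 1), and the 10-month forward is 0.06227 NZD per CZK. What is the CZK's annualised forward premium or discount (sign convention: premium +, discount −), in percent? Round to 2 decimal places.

T = 10/12 years.
(F − S)/S = (0.06227 − 0.06368)/0.06368 = -0.0221420.
Annualise by dividing by T: -0.0221420 / (10/12) = -0.026570 → -2.66%.

-2.66%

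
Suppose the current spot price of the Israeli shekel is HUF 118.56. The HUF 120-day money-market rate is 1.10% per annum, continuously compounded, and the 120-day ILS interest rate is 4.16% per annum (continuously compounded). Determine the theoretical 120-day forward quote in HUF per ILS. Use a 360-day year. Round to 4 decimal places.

T = 120/360 years.
HUF growth factor: e^(0.0110×120/360) = 1.003673397.
ILS accumulates by e^(0.0416×120/360) = 1.013963255.
So F = 118.56 × 1.003673397 / 1.013963255 = 117.356835 (HUF/ILS).

117.3568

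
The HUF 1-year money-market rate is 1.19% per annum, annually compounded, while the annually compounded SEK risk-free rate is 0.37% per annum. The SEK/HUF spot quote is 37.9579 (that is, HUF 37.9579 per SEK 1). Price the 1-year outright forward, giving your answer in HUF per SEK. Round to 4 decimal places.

T = 1 year.
HUF accumulates by (1 + 0.0119)^1 = 1.011900.
SEK growth factor: (1 + 0.0037)^1 = 1.003700.
Forward (HUF per SEK) = 37.9579 × 1.011900 / 1.003700 = 38.268007.

38.2680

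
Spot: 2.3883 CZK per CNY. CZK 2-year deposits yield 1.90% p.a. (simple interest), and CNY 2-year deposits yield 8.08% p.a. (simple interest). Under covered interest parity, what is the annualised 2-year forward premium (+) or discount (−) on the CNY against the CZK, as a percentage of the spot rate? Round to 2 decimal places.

-5.32%

T = 2 years.
CIP forward (CZK per CNY) = 2.3883 × 1.038000/1.161600 = 2.1341730.
Annualised premium = (F − S)/S × (1/T) = (2.1341730 − 2.3883)/2.3883 ÷ 2 = -5.32%.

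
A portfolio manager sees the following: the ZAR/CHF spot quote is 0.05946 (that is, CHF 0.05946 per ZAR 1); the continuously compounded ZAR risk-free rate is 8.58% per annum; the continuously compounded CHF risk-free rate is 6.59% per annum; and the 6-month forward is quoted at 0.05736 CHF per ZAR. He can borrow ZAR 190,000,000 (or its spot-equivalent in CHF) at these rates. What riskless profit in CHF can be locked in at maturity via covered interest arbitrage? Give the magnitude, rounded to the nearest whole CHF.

CHF 299,735

T = 6/12 years.
Keep in ZAR, deliver into the forward: 190,000,000·1.0438335063·0.05736 = CHF 11,376,115.09.
Swap to CHF now, deposit: 190,000,000·0.05946·1.033498863 = CHF 11,675,850.05.
The quoted forward undervalues ZAR, so borrow ZAR, convert to CHF at spot, deposit the CHF at 6.59%, and buy ZAR forward at 0.05736 to cover the loan.
Profit = 11,675,850.05 − 11,376,115.09 = CHF 299,735.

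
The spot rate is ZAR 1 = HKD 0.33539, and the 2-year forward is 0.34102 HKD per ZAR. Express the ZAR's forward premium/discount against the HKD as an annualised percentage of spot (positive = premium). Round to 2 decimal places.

T = 2 years.
(F − S)/S = (0.34102 − 0.33539)/0.33539 = 0.0167864.
Annualise by dividing by T: 0.0167864 / 2 = 0.008393 → 0.84%.

+0.84%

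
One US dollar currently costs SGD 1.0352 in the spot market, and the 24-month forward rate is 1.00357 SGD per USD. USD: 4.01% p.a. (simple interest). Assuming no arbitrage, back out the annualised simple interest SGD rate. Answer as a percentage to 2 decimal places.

T = 2 years.
By CIP, F/S equals the SGD-to-USD growth ratio: 1.00357/1.0352 = 0.9694455.
The USD side grows by 1 + 0.0401×2 = 1.080200.
So the SGD growth factor = 1.047195.
r = (1.047195 − 1)/2 = 0.023598 → 2.36%.

2.36%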